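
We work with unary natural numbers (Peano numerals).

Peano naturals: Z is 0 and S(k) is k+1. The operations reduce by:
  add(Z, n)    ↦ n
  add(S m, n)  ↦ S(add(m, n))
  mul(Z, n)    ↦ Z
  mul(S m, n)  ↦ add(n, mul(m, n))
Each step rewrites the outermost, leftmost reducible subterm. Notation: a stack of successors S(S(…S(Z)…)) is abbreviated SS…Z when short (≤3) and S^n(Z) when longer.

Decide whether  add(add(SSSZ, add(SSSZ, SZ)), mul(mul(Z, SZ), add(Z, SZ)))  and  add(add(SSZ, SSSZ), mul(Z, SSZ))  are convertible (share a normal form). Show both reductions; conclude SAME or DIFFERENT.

Answer: DIFFERENT — A ⇓ S^7(Z), B ⇓ S^5(Z)

Derivation:
Term A:
  start: add(add(SSSZ, add(SSSZ, SZ)), mul(mul(Z, SZ), add(Z, SZ)))
  step 1: add(S(add(SSZ, add(SSSZ, SZ))), mul(mul(Z, SZ), add(Z, SZ)))
  step 2: S(add(add(SSZ, add(SSSZ, SZ)), mul(mul(Z, SZ), add(Z, SZ))))
  step 3: S(add(S(add(SZ, add(SSSZ, SZ))), mul(mul(Z, SZ), add(Z, SZ))))
  step 4: S(S(add(add(SZ, add(SSSZ, SZ)), mul(mul(Z, SZ), add(Z, SZ)))))
  step 5: S(S(add(S(add(Z, add(SSSZ, SZ))), mul(mul(Z, SZ), add(Z, SZ)))))
  step 6: S(S(S(add(add(Z, add(SSSZ, SZ)), mul(mul(Z, SZ), add(Z, SZ))))))
  step 7: S(S(S(add(add(SSSZ, SZ), mul(mul(Z, SZ), add(Z, SZ))))))
  step 8: S(S(S(add(S(add(SSZ, SZ)), mul(mul(Z, SZ), add(Z, SZ))))))
  step 9: S(S(S(S(add(add(SSZ, SZ), mul(mul(Z, SZ), add(Z, SZ)))))))
  step 10: S(S(S(S(add(S(add(SZ, SZ)), mul(mul(Z, SZ), add(Z, SZ)))))))
  step 11: S(S(S(S(S(add(add(SZ, SZ), mul(mul(Z, SZ), add(Z, SZ))))))))
  step 12: S(S(S(S(S(add(S(add(Z, SZ)), mul(mul(Z, SZ), add(Z, SZ))))))))
  step 13: S(S(S(S(S(S(add(add(Z, SZ), mul(mul(Z, SZ), add(Z, SZ)))))))))
  step 14: S(S(S(S(S(S(add(SZ, mul(mul(Z, SZ), add(Z, SZ)))))))))
  step 15: S(S(S(S(S(S(S(add(Z, mul(mul(Z, SZ), add(Z, SZ))))))))))
  step 16: S(S(S(S(S(S(S(mul(mul(Z, SZ), add(Z, SZ)))))))))
  step 17: S(S(S(S(S(S(S(mul(Z, add(Z, SZ)))))))))
  step 18: S^7(Z)

Term B:
  start: add(add(SSZ, SSSZ), mul(Z, SSZ))
  step 1: add(S(add(SZ, SSSZ)), mul(Z, SSZ))
  step 2: S(add(add(SZ, SSSZ), mul(Z, SSZ)))
  step 3: S(add(S(add(Z, SSSZ)), mul(Z, SSZ)))
  step 4: S(S(add(add(Z, SSSZ), mul(Z, SSZ))))
  step 5: S(S(add(SSSZ, mul(Z, SSZ))))
  step 6: S(S(S(add(SSZ, mul(Z, SSZ)))))
  step 7: S(S(S(S(add(SZ, mul(Z, SSZ))))))
  step 8: S(S(S(S(S(add(Z, mul(Z, SSZ)))))))
  step 9: S(S(S(S(S(mul(Z, SSZ))))))
  step 10: S^5(Z)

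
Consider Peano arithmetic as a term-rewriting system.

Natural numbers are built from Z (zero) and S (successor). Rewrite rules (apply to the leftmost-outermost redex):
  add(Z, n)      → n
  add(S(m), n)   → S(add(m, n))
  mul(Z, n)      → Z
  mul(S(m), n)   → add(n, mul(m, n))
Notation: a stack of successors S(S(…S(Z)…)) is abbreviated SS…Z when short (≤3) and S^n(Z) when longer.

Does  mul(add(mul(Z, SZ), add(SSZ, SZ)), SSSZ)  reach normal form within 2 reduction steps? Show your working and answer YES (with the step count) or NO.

  start: mul(add(mul(Z, SZ), add(SSZ, SZ)), SSSZ)
  step 1: mul(add(Z, add(SSZ, SZ)), SSSZ)
  step 2: mul(add(SSZ, SZ), SSSZ)

Answer: NO — after 2 steps the term is mul(add(SSZ, SZ), SSSZ), not yet normal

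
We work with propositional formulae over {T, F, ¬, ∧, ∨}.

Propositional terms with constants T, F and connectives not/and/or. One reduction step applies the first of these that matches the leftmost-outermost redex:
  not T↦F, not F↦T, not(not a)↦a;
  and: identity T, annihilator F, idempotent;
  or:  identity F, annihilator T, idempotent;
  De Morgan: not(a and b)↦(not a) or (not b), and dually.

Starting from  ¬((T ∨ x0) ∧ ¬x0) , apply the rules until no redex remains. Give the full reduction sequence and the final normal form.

  start: ¬((T ∨ x0) ∧ ¬x0)
  [1] ¬(T ∨ x0) ∨ ¬¬x0
  [2] (¬T ∧ ¬x0) ∨ ¬¬x0
  [3] (F ∧ ¬x0) ∨ ¬¬x0
  [4] F ∨ ¬¬x0
  [5] ¬¬x0
  [6] x0

Answer: normal form = x0  (in 6 steps)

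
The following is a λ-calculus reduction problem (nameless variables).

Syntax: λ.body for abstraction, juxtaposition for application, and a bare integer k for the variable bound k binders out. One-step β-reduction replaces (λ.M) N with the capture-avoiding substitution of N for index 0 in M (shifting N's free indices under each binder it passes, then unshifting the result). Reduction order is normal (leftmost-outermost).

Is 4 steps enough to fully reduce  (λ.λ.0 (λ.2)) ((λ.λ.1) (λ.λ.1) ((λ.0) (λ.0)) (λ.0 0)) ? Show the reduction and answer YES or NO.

Answer: YES — reaches normal form λ.0 (λ.λ.λ.0 0) in 4 ≤ 4 steps

Reduction:
  start: (λ.λ.0 (λ.2)) ((λ.λ.1) (λ.λ.1) ((λ.0) (λ.0)) (λ.0 0))
  [1] λ.0 (λ.(λ.λ.1) (λ.λ.1) ((λ.0) (λ.0)) (λ.0 0))
  [2] λ.0 (λ.(λ.λ.λ.1) ((λ.0) (λ.0)) (λ.0 0))
  [3] λ.0 (λ.(λ.λ.1) (λ.0 0))
  [4] λ.0 (λ.λ.λ.0 0)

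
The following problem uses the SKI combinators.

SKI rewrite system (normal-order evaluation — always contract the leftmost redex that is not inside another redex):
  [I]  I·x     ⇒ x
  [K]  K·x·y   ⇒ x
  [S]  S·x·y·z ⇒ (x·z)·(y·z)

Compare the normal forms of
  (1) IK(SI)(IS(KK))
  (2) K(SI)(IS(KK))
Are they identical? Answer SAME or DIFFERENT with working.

Term A:
  start: IK(SI)(IS(KK))
  →1  K(SI)(IS(KK))
  →2  SI

Term B:
  start: K(SI)(IS(KK))
  →1  SI

Answer: SAME — A ⇓ SI, B ⇓ SI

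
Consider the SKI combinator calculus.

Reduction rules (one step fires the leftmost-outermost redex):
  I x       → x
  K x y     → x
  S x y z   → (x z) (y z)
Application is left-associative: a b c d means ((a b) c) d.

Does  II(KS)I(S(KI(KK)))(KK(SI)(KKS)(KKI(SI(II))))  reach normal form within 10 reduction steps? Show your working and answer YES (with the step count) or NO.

Answer: YES — reaches normal form S(SI)K in 7 ≤ 10 steps

Reduction:
  start: II(KS)I(S(KI(KK)))(KK(SI)(KKS)(KKI(SI(II))))
  step 1: I(KS)I(S(KI(KK)))(KK(SI)(KKS)(KKI(SI(II))))
  step 2: KSI(S(KI(KK)))(KK(SI)(KKS)(KKI(SI(II))))
  step 3: S(S(KI(KK)))(KK(SI)(KKS)(KKI(SI(II))))
  step 4: S(SI)(KK(SI)(KKS)(KKI(SI(II))))
  step 5: S(SI)(K(KKS)(KKI(SI(II))))
  step 6: S(SI)(KKS)
  step 7: S(SI)K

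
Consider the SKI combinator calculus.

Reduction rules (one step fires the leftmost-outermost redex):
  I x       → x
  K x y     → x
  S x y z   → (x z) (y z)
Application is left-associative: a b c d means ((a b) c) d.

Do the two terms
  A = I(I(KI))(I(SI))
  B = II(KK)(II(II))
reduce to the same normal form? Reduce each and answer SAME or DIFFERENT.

Answer: DIFFERENT — A ⇓ I, B ⇓ K

Derivation:
Term A:
  start: I(I(KI))(I(SI))
  step 1: I(KI)(I(SI))
  step 2: KI(I(SI))
  step 3: I

Term B:
  start: II(KK)(II(II))
  step 1: I(KK)(II(II))
  step 2: KK(II(II))
  step 3: K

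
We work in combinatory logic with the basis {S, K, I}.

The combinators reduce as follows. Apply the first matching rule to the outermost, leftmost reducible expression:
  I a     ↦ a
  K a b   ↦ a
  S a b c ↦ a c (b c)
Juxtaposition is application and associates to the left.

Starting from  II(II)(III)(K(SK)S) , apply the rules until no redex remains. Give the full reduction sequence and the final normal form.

Answer: normal form = SK  (in 8 steps)

Reduction:
  start: II(II)(III)(K(SK)S)
  →1  I(II)(III)(K(SK)S)
  →2  II(III)(K(SK)S)
  →3  I(III)(K(SK)S)
  →4  III(K(SK)S)
  →5  II(K(SK)S)
  →6  I(K(SK)S)
  →7  K(SK)S
  →8  SK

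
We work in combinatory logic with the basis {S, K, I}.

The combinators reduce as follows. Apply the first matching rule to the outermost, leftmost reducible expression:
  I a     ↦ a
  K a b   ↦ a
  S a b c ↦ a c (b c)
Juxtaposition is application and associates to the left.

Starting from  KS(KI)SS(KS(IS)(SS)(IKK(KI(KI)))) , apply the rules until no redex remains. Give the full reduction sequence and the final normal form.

  start: KS(KI)SS(KS(IS)(SS)(IKK(KI(KI))))
  step 1: SSS(KS(IS)(SS)(IKK(KI(KI))))
  step 2: S(KS(IS)(SS)(IKK(KI(KI))))(S(KS(IS)(SS)(IKK(KI(KI)))))
  step 3: S(S(SS)(IKK(KI(KI))))(S(KS(IS)(SS)(IKK(KI(KI)))))
  step 4: S(S(SS)(KK(KI(KI))))(S(KS(IS)(SS)(IKK(KI(KI)))))
  step 5: S(S(SS)K)(S(KS(IS)(SS)(IKK(KI(KI)))))
  step 6: S(S(SS)K)(S(S(SS)(IKK(KI(KI)))))
  step 7: S(S(SS)K)(S(S(SS)(KK(KI(KI)))))
  step 8: S(S(SS)K)(S(S(SS)K))

Answer: normal form = S(S(SS)K)(S(S(SS)K))  (in 8 steps)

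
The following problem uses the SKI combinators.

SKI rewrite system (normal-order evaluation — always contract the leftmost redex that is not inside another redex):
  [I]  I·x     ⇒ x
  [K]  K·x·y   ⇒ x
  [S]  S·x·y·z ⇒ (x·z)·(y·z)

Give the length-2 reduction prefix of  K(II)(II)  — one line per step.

Answer: after 2 steps: I

Derivation:
  start: K(II)(II)
  [1] II
  [2] I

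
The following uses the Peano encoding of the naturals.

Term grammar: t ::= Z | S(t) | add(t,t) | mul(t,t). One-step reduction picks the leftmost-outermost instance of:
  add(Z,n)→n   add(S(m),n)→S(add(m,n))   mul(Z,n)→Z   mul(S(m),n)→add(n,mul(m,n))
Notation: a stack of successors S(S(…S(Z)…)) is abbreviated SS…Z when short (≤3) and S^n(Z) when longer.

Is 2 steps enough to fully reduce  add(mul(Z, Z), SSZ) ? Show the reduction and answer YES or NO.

Answer: YES — reaches normal form SSZ in 2 ≤ 2 steps

Derivation:
  start: add(mul(Z, Z), SSZ)
  step 1: add(Z, SSZ)
  step 2: SSZ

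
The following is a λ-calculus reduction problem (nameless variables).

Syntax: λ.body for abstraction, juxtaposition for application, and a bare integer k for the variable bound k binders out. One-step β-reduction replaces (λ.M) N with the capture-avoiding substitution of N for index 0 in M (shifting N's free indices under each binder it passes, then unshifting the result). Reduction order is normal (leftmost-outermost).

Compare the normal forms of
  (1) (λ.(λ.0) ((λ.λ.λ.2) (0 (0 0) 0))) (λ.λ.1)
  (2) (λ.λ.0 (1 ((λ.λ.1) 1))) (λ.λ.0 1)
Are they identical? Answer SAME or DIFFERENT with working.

Answer: DIFFERENT — A ⇓ λ.λ.λ.λ.λ.1, B ⇓ λ.0 (λ.0 (λ.λ.λ.0 1))

Derivation:
Term A:
  start: (λ.(λ.0) ((λ.λ.λ.2) (0 (0 0) 0))) (λ.λ.1)
  [1] (λ.0) ((λ.λ.λ.2) ((λ.λ.1) ((λ.λ.1) (λ.λ.1)) (λ.λ.1)))
  [2] (λ.λ.λ.2) ((λ.λ.1) ((λ.λ.1) (λ.λ.1)) (λ.λ.1))
  [3] λ.λ.(λ.λ.1) ((λ.λ.1) (λ.λ.1)) (λ.λ.1)
  [4] λ.λ.(λ.(λ.λ.1) (λ.λ.1)) (λ.λ.1)
  [5] λ.λ.(λ.λ.1) (λ.λ.1)
  [6] λ.λ.λ.λ.λ.1

Term B:
  start: (λ.λ.0 (1 ((λ.λ.1) 1))) (λ.λ.0 1)
  [1] λ.0 ((λ.λ.0 1) ((λ.λ.1) (λ.λ.0 1)))
  [2] λ.0 (λ.0 ((λ.λ.1) (λ.λ.0 1)))
  [3] λ.0 (λ.0 (λ.λ.λ.0 1))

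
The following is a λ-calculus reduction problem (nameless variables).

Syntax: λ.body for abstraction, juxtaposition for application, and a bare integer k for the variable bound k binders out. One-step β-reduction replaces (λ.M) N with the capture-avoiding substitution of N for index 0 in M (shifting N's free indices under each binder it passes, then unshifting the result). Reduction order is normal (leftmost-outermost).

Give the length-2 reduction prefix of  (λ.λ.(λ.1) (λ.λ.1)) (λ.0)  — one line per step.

Answer: after 2 steps: λ.0

Working:
  start: (λ.λ.(λ.1) (λ.λ.1)) (λ.0)
  step 1: λ.(λ.1) (λ.λ.1)
  step 2: λ.0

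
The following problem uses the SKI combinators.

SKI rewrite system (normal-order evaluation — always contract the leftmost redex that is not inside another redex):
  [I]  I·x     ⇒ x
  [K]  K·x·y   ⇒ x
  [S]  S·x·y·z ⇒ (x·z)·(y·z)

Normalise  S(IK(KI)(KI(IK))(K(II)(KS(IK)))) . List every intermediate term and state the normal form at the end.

Answer: normal form = SI  (in 3 steps)

Derivation:
  start: S(IK(KI)(KI(IK))(K(II)(KS(IK))))
  →1  S(K(KI)(KI(IK))(K(II)(KS(IK))))
  →2  S(KI(K(II)(KS(IK))))
  →3  SI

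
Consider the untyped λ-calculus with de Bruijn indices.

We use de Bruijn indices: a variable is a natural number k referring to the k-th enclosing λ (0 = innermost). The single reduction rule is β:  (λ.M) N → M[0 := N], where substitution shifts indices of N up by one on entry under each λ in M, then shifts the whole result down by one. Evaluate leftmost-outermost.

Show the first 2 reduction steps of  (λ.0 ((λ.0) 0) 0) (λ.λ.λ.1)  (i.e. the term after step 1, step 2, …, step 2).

Answer: after 2 steps: (λ.λ.1) (λ.λ.λ.1)

Derivation:
  start: (λ.0 ((λ.0) 0) 0) (λ.λ.λ.1)
  →1  (λ.λ.λ.1) ((λ.0) (λ.λ.λ.1)) (λ.λ.λ.1)
  →2  (λ.λ.1) (λ.λ.λ.1)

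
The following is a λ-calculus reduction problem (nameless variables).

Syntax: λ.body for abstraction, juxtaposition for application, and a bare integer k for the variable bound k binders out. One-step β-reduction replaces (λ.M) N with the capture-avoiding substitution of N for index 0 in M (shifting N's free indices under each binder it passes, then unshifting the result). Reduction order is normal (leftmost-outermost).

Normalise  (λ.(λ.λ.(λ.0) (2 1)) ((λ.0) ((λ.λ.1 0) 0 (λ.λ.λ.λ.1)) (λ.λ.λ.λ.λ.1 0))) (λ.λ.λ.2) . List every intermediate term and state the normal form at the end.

  start: (λ.(λ.λ.(λ.0) (2 1)) ((λ.0) ((λ.λ.1 0) 0 (λ.λ.λ.λ.1)) (λ.λ.λ.λ.λ.1 0))) (λ.λ.λ.2)
  step 1: (λ.λ.(λ.0) ((λ.λ.λ.2) 1)) ((λ.0) ((λ.λ.1 0) (λ.λ.λ.2) (λ.λ.λ.λ.1)) (λ.λ.λ.λ.λ.1 0))
  step 2: λ.(λ.0) ((λ.λ.λ.2) ((λ.0) ((λ.λ.1 0) (λ.λ.λ.2) (λ.λ.λ.λ.1)) (λ.λ.λ.λ.λ.1 0)))
  step 3: λ.(λ.λ.λ.2) ((λ.0) ((λ.λ.1 0) (λ.λ.λ.2) (λ.λ.λ.λ.1)) (λ.λ.λ.λ.λ.1 0))
  step 4: λ.λ.λ.(λ.0) ((λ.λ.1 0) (λ.λ.λ.2) (λ.λ.λ.λ.1)) (λ.λ.λ.λ.λ.1 0)
  step 5: λ.λ.λ.(λ.λ.1 0) (λ.λ.λ.2) (λ.λ.λ.λ.1) (λ.λ.λ.λ.λ.1 0)
  step 6: λ.λ.λ.(λ.(λ.λ.λ.2) 0) (λ.λ.λ.λ.1) (λ.λ.λ.λ.λ.1 0)
  step 7: λ.λ.λ.(λ.λ.λ.2) (λ.λ.λ.λ.1) (λ.λ.λ.λ.λ.1 0)
  step 8: λ.λ.λ.(λ.λ.λ.λ.λ.λ.1) (λ.λ.λ.λ.λ.1 0)
  step 9: λ.λ.λ.λ.λ.λ.λ.λ.1

Answer: normal form = λ.λ.λ.λ.λ.λ.λ.λ.1  (in 9 steps)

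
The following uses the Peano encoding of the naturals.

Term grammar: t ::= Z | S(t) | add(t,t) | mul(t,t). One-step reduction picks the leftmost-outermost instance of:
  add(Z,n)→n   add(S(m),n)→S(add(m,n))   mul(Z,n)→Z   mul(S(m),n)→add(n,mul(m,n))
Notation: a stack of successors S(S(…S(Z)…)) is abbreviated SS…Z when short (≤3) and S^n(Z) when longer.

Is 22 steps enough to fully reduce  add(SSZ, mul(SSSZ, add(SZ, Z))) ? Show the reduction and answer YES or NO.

  start: add(SSZ, mul(SSSZ, add(SZ, Z)))
  [1] S(add(SZ, mul(SSSZ, add(SZ, Z))))
  [2] S(S(add(Z, mul(SSSZ, add(SZ, Z)))))
  [3] S(S(mul(SSSZ, add(SZ, Z))))
  [4] S(S(add(add(SZ, Z), mul(SSZ, add(SZ, Z)))))
  [5] S(S(add(S(add(Z, Z)), mul(SSZ, add(SZ, Z)))))
  [6] S(S(S(add(add(Z, Z), mul(SSZ, add(SZ, Z))))))
  [7] S(S(S(add(Z, mul(SSZ, add(SZ, Z))))))
  [8] S(S(S(mul(SSZ, add(SZ, Z)))))
  [9] S(S(S(add(add(SZ, Z), mul(SZ, add(SZ, Z))))))
  [10] S(S(S(add(S(add(Z, Z)), mul(SZ, add(SZ, Z))))))
  [11] S(S(S(S(add(add(Z, Z), mul(SZ, add(SZ, Z)))))))
  [12] S(S(S(S(add(Z, mul(SZ, add(SZ, Z)))))))
  [13] S(S(S(S(mul(SZ, add(SZ, Z))))))
  [14] S(S(S(S(add(add(SZ, Z), mul(Z, add(SZ, Z)))))))
  [15] S(S(S(S(add(S(add(Z, Z)), mul(Z, add(SZ, Z)))))))
  [16] S(S(S(S(S(add(add(Z, Z), mul(Z, add(SZ, Z))))))))
  [17] S(S(S(S(S(add(Z, mul(Z, add(SZ, Z))))))))
  [18] S(S(S(S(S(mul(Z, add(SZ, Z)))))))
  [19] S^5(Z)

Answer: YES — reaches normal form S^5(Z) in 19 ≤ 22 steps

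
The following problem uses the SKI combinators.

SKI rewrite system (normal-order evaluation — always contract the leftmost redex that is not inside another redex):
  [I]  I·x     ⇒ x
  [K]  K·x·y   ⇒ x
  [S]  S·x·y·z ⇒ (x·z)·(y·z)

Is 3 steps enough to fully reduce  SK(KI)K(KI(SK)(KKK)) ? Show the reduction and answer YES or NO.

  start: SK(KI)K(KI(SK)(KKK))
  step 1: KK(KIK)(KI(SK)(KKK))
  step 2: K(KI(SK)(KKK))
  step 3: K(I(KKK))

Answer: NO — after 3 steps the term is K(I(KKK)), not yet normal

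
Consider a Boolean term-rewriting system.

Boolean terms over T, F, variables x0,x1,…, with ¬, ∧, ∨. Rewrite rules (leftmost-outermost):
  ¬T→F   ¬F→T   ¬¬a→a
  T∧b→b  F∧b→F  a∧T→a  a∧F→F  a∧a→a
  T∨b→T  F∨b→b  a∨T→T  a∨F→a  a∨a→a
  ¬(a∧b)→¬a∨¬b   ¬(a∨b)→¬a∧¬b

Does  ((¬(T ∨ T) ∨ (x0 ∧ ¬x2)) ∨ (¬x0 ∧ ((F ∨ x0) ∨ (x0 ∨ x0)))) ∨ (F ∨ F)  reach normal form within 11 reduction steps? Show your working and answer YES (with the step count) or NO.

Answer: YES — reaches normal form (x0 ∧ ¬x2) ∨ (¬x0 ∧ x0) in 9 ≤ 11 steps

Working:
  start: ((¬(T ∨ T) ∨ (x0 ∧ ¬x2)) ∨ (¬x0 ∧ ((F ∨ x0) ∨ (x0 ∨ x0)))) ∨ (F ∨ F)
  [1] (((¬T ∧ ¬T) ∨ (x0 ∧ ¬x2)) ∨ (¬x0 ∧ ((F ∨ x0) ∨ (x0 ∨ x0)))) ∨ (F ∨ F)
  [2] ((¬T ∨ (x0 ∧ ¬x2)) ∨ (¬x0 ∧ ((F ∨ x0) ∨ (x0 ∨ x0)))) ∨ (F ∨ F)
  [3] ((F ∨ (x0 ∧ ¬x2)) ∨ (¬x0 ∧ ((F ∨ x0) ∨ (x0 ∨ x0)))) ∨ (F ∨ F)
  [4] ((x0 ∧ ¬x2) ∨ (¬x0 ∧ ((F ∨ x0) ∨ (x0 ∨ x0)))) ∨ (F ∨ F)
  [5] ((x0 ∧ ¬x2) ∨ (¬x0 ∧ (x0 ∨ (x0 ∨ x0)))) ∨ (F ∨ F)
  [6] ((x0 ∧ ¬x2) ∨ (¬x0 ∧ (x0 ∨ x0))) ∨ (F ∨ F)
  [7] ((x0 ∧ ¬x2) ∨ (¬x0 ∧ x0)) ∨ (F ∨ F)
  [8] ((x0 ∧ ¬x2) ∨ (¬x0 ∧ x0)) ∨ F
  [9] (x0 ∧ ¬x2) ∨ (¬x0 ∧ x0)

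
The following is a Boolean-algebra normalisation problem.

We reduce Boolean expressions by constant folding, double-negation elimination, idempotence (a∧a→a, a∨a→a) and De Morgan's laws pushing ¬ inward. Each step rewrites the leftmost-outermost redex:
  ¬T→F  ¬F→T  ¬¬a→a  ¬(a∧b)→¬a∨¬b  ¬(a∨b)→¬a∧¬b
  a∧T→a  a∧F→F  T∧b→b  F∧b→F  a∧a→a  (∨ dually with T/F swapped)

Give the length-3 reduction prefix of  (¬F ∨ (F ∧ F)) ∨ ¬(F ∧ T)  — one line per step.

Answer: after 3 steps: T

Reduction:
  start: (¬F ∨ (F ∧ F)) ∨ ¬(F ∧ T)
  [1] (T ∨ (F ∧ F)) ∨ ¬(F ∧ T)
  [2] T ∨ ¬(F ∧ T)
  [3] T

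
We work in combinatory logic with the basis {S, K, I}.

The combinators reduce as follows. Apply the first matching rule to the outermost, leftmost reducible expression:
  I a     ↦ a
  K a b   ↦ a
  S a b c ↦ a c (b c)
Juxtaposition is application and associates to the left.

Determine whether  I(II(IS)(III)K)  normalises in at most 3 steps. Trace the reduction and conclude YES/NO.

Answer: NO — after 3 steps the term is IS(III)K, not yet normal

Working:
  start: I(II(IS)(III)K)
  [1] II(IS)(III)K
  [2] I(IS)(III)K
  [3] IS(III)K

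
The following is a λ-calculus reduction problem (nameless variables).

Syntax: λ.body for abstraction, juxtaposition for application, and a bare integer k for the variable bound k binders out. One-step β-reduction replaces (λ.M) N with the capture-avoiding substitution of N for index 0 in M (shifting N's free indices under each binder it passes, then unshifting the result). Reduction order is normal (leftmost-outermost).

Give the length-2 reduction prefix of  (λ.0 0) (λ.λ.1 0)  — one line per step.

Answer: after 2 steps: λ.(λ.λ.1 0) 0

Derivation:
  start: (λ.0 0) (λ.λ.1 0)
  step 1: (λ.λ.1 0) (λ.λ.1 0)
  step 2: λ.(λ.λ.1 0) 0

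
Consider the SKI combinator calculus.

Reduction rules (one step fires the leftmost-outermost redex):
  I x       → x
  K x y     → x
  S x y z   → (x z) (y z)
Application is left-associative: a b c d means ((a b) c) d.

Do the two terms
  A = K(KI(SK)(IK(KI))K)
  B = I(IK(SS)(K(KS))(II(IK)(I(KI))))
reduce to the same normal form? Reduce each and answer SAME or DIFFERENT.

Term A:
  start: K(KI(SK)(IK(KI))K)
  [1] K(I(IK(KI))K)
  [2] K(IK(KI)K)
  [3] K(K(KI)K)
  [4] K(KI)

Term B:
  start: I(IK(SS)(K(KS))(II(IK)(I(KI))))
  [1] IK(SS)(K(KS))(II(IK)(I(KI)))
  [2] K(SS)(K(KS))(II(IK)(I(KI)))
  [3] SS(II(IK)(I(KI)))
  [4] SS(I(IK)(I(KI)))
  [5] SS(IK(I(KI)))
  [6] SS(K(I(KI)))
  [7] SS(K(KI))

Answer: DIFFERENT — A ⇓ K(KI), B ⇓ SS(K(KI))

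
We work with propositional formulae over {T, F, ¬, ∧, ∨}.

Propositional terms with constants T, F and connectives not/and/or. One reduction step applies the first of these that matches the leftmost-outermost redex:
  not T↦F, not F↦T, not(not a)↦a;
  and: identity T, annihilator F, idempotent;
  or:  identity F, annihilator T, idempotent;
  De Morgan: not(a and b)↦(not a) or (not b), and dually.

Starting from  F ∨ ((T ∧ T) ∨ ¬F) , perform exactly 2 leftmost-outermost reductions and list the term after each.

Answer: after 2 steps: T ∨ ¬F

Working:
  start: F ∨ ((T ∧ T) ∨ ¬F)
  step 1: (T ∧ T) ∨ ¬F
  step 2: T ∨ ¬F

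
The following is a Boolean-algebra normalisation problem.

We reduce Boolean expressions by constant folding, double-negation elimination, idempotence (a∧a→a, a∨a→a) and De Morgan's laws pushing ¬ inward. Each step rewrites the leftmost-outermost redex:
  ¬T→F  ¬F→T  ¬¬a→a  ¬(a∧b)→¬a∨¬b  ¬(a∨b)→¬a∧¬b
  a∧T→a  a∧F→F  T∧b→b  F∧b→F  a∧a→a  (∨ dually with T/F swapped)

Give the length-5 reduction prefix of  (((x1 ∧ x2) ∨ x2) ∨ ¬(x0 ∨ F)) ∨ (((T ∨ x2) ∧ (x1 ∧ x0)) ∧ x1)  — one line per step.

  start: (((x1 ∧ x2) ∨ x2) ∨ ¬(x0 ∨ F)) ∨ (((T ∨ x2) ∧ (x1 ∧ x0)) ∧ x1)
  [1] (((x1 ∧ x2) ∨ x2) ∨ (¬x0 ∧ ¬F)) ∨ (((T ∨ x2) ∧ (x1 ∧ x0)) ∧ x1)
  [2] (((x1 ∧ x2) ∨ x2) ∨ (¬x0 ∧ T)) ∨ (((T ∨ x2) ∧ (x1 ∧ x0)) ∧ x1)
  [3] (((x1 ∧ x2) ∨ x2) ∨ ¬x0) ∨ (((T ∨ x2) ∧ (x1 ∧ x0)) ∧ x1)
  [4] (((x1 ∧ x2) ∨ x2) ∨ ¬x0) ∨ ((T ∧ (x1 ∧ x0)) ∧ x1)
  [5] (((x1 ∧ x2) ∨ x2) ∨ ¬x0) ∨ ((x1 ∧ x0) ∧ x1)

Answer: after 5 steps: (((x1 ∧ x2) ∨ x2) ∨ ¬x0) ∨ ((x1 ∧ x0) ∧ x1)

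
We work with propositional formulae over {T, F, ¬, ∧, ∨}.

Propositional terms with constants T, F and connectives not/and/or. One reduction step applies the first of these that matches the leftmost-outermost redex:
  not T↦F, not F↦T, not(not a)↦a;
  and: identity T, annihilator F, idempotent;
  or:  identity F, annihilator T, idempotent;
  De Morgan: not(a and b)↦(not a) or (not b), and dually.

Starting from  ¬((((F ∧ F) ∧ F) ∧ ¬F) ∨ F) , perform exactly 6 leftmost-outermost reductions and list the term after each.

  start: ¬((((F ∧ F) ∧ F) ∧ ¬F) ∨ F)
  [1] ¬(((F ∧ F) ∧ F) ∧ ¬F) ∧ ¬F
  [2] (¬((F ∧ F) ∧ F) ∨ ¬¬F) ∧ ¬F
  [3] ((¬(F ∧ F) ∨ ¬F) ∨ ¬¬F) ∧ ¬F
  [4] (((¬F ∨ ¬F) ∨ ¬F) ∨ ¬¬F) ∧ ¬F
  [5] ((¬F ∨ ¬F) ∨ ¬¬F) ∧ ¬F
  [6] (¬F ∨ ¬¬F) ∧ ¬F

Answer: after 6 steps: (¬F ∨ ¬¬F) ∧ ¬F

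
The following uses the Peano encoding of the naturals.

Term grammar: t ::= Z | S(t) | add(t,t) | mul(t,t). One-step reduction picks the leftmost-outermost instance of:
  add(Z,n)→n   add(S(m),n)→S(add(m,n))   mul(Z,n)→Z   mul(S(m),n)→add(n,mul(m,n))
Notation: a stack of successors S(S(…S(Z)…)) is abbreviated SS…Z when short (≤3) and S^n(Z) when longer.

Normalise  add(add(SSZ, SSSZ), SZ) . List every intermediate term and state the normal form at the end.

  start: add(add(SSZ, SSSZ), SZ)
  [1] add(S(add(SZ, SSSZ)), SZ)
  [2] S(add(add(SZ, SSSZ), SZ))
  [3] S(add(S(add(Z, SSSZ)), SZ))
  [4] S(S(add(add(Z, SSSZ), SZ)))
  [5] S(S(add(SSSZ, SZ)))
  [6] S(S(S(add(SSZ, SZ))))
  [7] S(S(S(S(add(SZ, SZ)))))
  [8] S(S(S(S(S(add(Z, SZ))))))
  [9] S^6(Z)

Answer: normal form = S^6(Z)  (in 9 steps)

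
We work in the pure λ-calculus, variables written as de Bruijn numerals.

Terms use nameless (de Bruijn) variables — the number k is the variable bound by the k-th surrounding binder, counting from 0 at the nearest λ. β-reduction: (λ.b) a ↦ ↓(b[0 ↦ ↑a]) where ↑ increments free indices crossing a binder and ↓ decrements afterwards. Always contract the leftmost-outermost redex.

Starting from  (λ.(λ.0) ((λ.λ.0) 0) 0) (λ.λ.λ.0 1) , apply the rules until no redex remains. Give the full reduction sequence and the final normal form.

  start: (λ.(λ.0) ((λ.λ.0) 0) 0) (λ.λ.λ.0 1)
  [1] (λ.0) ((λ.λ.0) (λ.λ.λ.0 1)) (λ.λ.λ.0 1)
  [2] (λ.λ.0) (λ.λ.λ.0 1) (λ.λ.λ.0 1)
  [3] (λ.0) (λ.λ.λ.0 1)
  [4] λ.λ.λ.0 1

Answer: normal form = λ.λ.λ.0 1  (in 4 steps)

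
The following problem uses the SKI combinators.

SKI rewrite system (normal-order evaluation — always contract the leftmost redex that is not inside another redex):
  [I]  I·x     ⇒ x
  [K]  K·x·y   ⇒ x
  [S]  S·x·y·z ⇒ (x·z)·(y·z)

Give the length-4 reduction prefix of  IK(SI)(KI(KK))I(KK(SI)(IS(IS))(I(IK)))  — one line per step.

  start: IK(SI)(KI(KK))I(KK(SI)(IS(IS))(I(IK)))
  step 1: K(SI)(KI(KK))I(KK(SI)(IS(IS))(I(IK)))
  step 2: SII(KK(SI)(IS(IS))(I(IK)))
  step 3: I(KK(SI)(IS(IS))(I(IK)))(I(KK(SI)(IS(IS))(I(IK))))
  step 4: KK(SI)(IS(IS))(I(IK))(I(KK(SI)(IS(IS))(I(IK))))

Answer: after 4 steps: KK(SI)(IS(IS))(I(IK))(I(KK(SI)(IS(IS))(I(IK))))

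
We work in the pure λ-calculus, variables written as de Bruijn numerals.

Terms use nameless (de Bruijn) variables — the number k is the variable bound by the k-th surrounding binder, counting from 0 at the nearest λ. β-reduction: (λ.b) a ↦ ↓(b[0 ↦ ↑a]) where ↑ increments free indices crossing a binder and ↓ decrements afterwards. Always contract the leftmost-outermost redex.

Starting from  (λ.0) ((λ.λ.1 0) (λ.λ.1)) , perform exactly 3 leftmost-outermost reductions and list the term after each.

Answer: after 3 steps: λ.λ.1

Reduction:
  start: (λ.0) ((λ.λ.1 0) (λ.λ.1))
  step 1: (λ.λ.1 0) (λ.λ.1)
  step 2: λ.(λ.λ.1) 0
  step 3: λ.λ.1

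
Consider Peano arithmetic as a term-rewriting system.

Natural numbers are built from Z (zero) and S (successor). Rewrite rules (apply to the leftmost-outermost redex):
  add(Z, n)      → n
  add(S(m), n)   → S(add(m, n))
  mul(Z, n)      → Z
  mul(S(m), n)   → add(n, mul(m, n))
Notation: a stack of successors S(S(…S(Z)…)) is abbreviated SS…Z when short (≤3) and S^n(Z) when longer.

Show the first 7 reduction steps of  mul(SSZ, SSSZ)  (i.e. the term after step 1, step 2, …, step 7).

  start: mul(SSZ, SSSZ)
  →1  add(SSSZ, mul(SZ, SSSZ))
  →2  S(add(SSZ, mul(SZ, SSSZ)))
  →3  S(S(add(SZ, mul(SZ, SSSZ))))
  →4  S(S(S(add(Z, mul(SZ, SSSZ)))))
  →5  S(S(S(mul(SZ, SSSZ))))
  →6  S(S(S(add(SSSZ, mul(Z, SSSZ)))))
  →7  S(S(S(S(add(SSZ, mul(Z, SSSZ))))))

Answer: after 7 steps: S(S(S(S(add(SSZ, mul(Z, SSSZ))))))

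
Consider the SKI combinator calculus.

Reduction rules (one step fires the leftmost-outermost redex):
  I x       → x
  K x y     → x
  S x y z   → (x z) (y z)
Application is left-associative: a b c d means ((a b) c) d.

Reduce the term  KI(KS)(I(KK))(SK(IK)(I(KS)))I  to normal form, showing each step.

  start: KI(KS)(I(KK))(SK(IK)(I(KS)))I
  →1  I(I(KK))(SK(IK)(I(KS)))I
  →2  I(KK)(SK(IK)(I(KS)))I
  →3  KK(SK(IK)(I(KS)))I
  →4  KI

Answer: normal form = KI  (in 4 steps)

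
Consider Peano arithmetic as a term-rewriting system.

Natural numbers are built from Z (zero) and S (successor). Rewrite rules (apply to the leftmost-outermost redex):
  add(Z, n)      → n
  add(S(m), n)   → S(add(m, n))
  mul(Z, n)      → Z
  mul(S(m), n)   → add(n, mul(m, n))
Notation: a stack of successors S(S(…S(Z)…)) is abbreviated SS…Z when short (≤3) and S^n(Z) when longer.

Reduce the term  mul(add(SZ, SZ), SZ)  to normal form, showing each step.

  start: mul(add(SZ, SZ), SZ)
  →1  mul(S(add(Z, SZ)), SZ)
  →2  add(SZ, mul(add(Z, SZ), SZ))
  →3  S(add(Z, mul(add(Z, SZ), SZ)))
  →4  S(mul(add(Z, SZ), SZ))
  →5  S(mul(SZ, SZ))
  →6  S(add(SZ, mul(Z, SZ)))
  →7  S(S(add(Z, mul(Z, SZ))))
  →8  S(S(mul(Z, SZ)))
  →9  SSZ

Answer: normal form = SSZ  (in 9 steps)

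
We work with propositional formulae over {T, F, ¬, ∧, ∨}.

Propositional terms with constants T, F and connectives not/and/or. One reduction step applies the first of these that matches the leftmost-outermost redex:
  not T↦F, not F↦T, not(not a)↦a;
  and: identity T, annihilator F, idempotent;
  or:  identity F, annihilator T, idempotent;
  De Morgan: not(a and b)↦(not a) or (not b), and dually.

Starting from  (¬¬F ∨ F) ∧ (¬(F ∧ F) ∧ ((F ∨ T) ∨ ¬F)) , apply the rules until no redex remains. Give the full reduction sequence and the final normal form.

Answer: normal form = F  (in 3 steps)

Working:
  start: (¬¬F ∨ F) ∧ (¬(F ∧ F) ∧ ((F ∨ T) ∨ ¬F))
  [1] ¬¬F ∧ (¬(F ∧ F) ∧ ((F ∨ T) ∨ ¬F))
  [2] F ∧ (¬(F ∧ F) ∧ ((F ∨ T) ∨ ¬F))
  [3] F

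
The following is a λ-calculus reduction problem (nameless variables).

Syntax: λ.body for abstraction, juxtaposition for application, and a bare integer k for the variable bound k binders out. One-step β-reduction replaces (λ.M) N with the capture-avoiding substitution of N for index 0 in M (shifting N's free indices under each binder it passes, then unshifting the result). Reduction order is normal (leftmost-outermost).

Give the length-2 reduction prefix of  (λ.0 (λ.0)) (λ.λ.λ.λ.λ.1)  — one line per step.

Answer: after 2 steps: λ.λ.λ.λ.1

Derivation:
  start: (λ.0 (λ.0)) (λ.λ.λ.λ.λ.1)
  →1  (λ.λ.λ.λ.λ.1) (λ.0)
  →2  λ.λ.λ.λ.1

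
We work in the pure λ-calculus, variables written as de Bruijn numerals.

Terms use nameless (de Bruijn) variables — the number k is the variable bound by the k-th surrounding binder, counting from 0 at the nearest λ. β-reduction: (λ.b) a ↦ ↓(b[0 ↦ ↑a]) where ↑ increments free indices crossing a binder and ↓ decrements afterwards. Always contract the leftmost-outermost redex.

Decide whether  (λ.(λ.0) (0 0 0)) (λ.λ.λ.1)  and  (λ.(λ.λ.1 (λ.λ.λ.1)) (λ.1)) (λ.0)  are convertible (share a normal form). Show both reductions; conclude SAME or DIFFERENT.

Term A:
  start: (λ.(λ.0) (0 0 0)) (λ.λ.λ.1)
  step 1: (λ.0) ((λ.λ.λ.1) (λ.λ.λ.1) (λ.λ.λ.1))
  step 2: (λ.λ.λ.1) (λ.λ.λ.1) (λ.λ.λ.1)
  step 3: (λ.λ.1) (λ.λ.λ.1)
  step 4: λ.λ.λ.λ.1

Term B:
  start: (λ.(λ.λ.1 (λ.λ.λ.1)) (λ.1)) (λ.0)
  step 1: (λ.λ.1 (λ.λ.λ.1)) (λ.λ.0)
  step 2: λ.(λ.λ.0) (λ.λ.λ.1)
  step 3: λ.λ.0

Answer: DIFFERENT — A ⇓ λ.λ.λ.λ.1, B ⇓ λ.λ.0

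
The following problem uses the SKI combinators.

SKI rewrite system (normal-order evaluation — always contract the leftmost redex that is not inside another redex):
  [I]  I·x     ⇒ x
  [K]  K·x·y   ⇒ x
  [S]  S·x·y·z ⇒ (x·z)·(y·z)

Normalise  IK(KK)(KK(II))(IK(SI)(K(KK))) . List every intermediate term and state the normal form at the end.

Answer: normal form = K  (in 3 steps)

Derivation:
  start: IK(KK)(KK(II))(IK(SI)(K(KK)))
  [1] K(KK)(KK(II))(IK(SI)(K(KK)))
  [2] KK(IK(SI)(K(KK)))
  [3] K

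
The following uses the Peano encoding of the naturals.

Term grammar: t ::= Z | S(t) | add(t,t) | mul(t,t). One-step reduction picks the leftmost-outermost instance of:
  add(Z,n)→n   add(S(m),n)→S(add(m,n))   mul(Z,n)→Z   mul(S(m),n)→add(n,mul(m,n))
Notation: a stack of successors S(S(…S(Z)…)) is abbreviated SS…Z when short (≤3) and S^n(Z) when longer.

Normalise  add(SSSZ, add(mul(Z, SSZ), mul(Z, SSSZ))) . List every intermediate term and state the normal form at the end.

Answer: normal form = SSSZ  (in 7 steps)

Working:
  start: add(SSSZ, add(mul(Z, SSZ), mul(Z, SSSZ)))
  step 1: S(add(SSZ, add(mul(Z, SSZ), mul(Z, SSSZ))))
  step 2: S(S(add(SZ, add(mul(Z, SSZ), mul(Z, SSSZ)))))
  step 3: S(S(S(add(Z, add(mul(Z, SSZ), mul(Z, SSSZ))))))
  step 4: S(S(S(add(mul(Z, SSZ), mul(Z, SSSZ)))))
  step 5: S(S(S(add(Z, mul(Z, SSSZ)))))
  step 6: S(S(S(mul(Z, SSSZ))))
  step 7: SSSZ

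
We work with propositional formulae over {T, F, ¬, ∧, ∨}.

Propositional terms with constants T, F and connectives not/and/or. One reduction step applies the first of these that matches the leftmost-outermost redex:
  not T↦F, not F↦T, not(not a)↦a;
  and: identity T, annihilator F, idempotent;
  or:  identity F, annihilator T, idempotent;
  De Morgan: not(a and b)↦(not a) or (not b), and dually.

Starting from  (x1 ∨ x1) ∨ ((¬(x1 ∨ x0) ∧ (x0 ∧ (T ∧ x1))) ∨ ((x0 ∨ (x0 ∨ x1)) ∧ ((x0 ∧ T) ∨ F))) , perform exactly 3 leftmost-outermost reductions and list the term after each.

  start: (x1 ∨ x1) ∨ ((¬(x1 ∨ x0) ∧ (x0 ∧ (T ∧ x1))) ∨ ((x0 ∨ (x0 ∨ x1)) ∧ ((x0 ∧ T) ∨ F)))
  [1] x1 ∨ ((¬(x1 ∨ x0) ∧ (x0 ∧ (T ∧ x1))) ∨ ((x0 ∨ (x0 ∨ x1)) ∧ ((x0 ∧ T) ∨ F)))
  [2] x1 ∨ (((¬x1 ∧ ¬x0) ∧ (x0 ∧ (T ∧ x1))) ∨ ((x0 ∨ (x0 ∨ x1)) ∧ ((x0 ∧ T) ∨ F)))
  [3] x1 ∨ (((¬x1 ∧ ¬x0) ∧ (x0 ∧ x1)) ∨ ((x0 ∨ (x0 ∨ x1)) ∧ ((x0 ∧ T) ∨ F)))

Answer: after 3 steps: x1 ∨ (((¬x1 ∧ ¬x0) ∧ (x0 ∧ x1)) ∨ ((x0 ∨ (x0 ∨ x1)) ∧ ((x0 ∧ T) ∨ F)))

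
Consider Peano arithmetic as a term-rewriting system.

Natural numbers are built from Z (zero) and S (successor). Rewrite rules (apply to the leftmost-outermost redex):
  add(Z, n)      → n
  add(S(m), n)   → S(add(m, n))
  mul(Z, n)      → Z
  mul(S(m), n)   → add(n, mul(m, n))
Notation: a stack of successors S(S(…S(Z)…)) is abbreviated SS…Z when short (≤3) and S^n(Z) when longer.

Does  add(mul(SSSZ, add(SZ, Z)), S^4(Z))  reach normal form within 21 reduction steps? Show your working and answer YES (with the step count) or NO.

Answer: YES — reaches normal form S^7(Z) in 20 ≤ 21 steps

Reduction:
  start: add(mul(SSSZ, add(SZ, Z)), S^4(Z))
  step 1: add(add(add(SZ, Z), mul(SSZ, add(SZ, Z))), S^4(Z))
  step 2: add(add(S(add(Z, Z)), mul(SSZ, add(SZ, Z))), S^4(Z))
  step 3: add(S(add(add(Z, Z), mul(SSZ, add(SZ, Z)))), S^4(Z))
  step 4: S(add(add(add(Z, Z), mul(SSZ, add(SZ, Z))), S^4(Z)))
  step 5: S(add(add(Z, mul(SSZ, add(SZ, Z))), S^4(Z)))
  step 6: S(add(mul(SSZ, add(SZ, Z)), S^4(Z)))
  step 7: S(add(add(add(SZ, Z), mul(SZ, add(SZ, Z))), S^4(Z)))
  step 8: S(add(add(S(add(Z, Z)), mul(SZ, add(SZ, Z))), S^4(Z)))
  step 9: S(add(S(add(add(Z, Z), mul(SZ, add(SZ, Z)))), S^4(Z)))
  step 10: S(S(add(add(add(Z, Z), mul(SZ, add(SZ, Z))), S^4(Z))))
  step 11: S(S(add(add(Z, mul(SZ, add(SZ, Z))), S^4(Z))))
  step 12: S(S(add(mul(SZ, add(SZ, Z)), S^4(Z))))
  step 13: S(S(add(add(add(SZ, Z), mul(Z, add(SZ, Z))), S^4(Z))))
  step 14: S(S(add(add(S(add(Z, Z)), mul(Z, add(SZ, Z))), S^4(Z))))
  step 15: S(S(add(S(add(add(Z, Z), mul(Z, add(SZ, Z)))), S^4(Z))))
  step 16: S(S(S(add(add(add(Z, Z), mul(Z, add(SZ, Z))), S^4(Z)))))
  step 17: S(S(S(add(add(Z, mul(Z, add(SZ, Z))), S^4(Z)))))
  step 18: S(S(S(add(mul(Z, add(SZ, Z)), S^4(Z)))))
  step 19: S(S(S(add(Z, S^4(Z)))))
  step 20: S^7(Z)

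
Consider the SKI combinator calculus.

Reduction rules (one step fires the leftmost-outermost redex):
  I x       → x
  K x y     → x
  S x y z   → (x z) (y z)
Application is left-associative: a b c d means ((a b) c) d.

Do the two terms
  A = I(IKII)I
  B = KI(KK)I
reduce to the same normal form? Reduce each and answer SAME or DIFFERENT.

Answer: SAME — A ⇓ I, B ⇓ I

Working:
Term A:
  start: I(IKII)I
  →1  IKIII
  →2  KIII
  →3  II
  →4  I

Term B:
  start: KI(KK)I
  →1  II
  →2  I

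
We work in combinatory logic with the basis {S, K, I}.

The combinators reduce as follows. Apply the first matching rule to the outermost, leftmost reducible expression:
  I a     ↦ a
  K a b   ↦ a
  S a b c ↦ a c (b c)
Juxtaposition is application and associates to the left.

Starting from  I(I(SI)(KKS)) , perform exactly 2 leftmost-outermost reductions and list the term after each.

Answer: after 2 steps: SI(KKS)

Reduction:
  start: I(I(SI)(KKS))
  [1] I(SI)(KKS)
  [2] SI(KKS)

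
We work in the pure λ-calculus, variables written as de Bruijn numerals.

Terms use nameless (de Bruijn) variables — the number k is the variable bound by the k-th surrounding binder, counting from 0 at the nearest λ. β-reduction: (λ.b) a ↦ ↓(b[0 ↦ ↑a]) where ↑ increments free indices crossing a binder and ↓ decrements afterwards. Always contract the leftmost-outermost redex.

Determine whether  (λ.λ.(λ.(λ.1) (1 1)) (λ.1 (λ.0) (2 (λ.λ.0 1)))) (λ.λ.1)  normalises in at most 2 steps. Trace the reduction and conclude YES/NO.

  start: (λ.λ.(λ.(λ.1) (1 1)) (λ.1 (λ.0) (2 (λ.λ.0 1)))) (λ.λ.1)
  step 1: λ.(λ.(λ.1) (1 1)) (λ.1 (λ.0) ((λ.λ.1) (λ.λ.0 1)))
  step 2: λ.(λ.λ.2 (λ.0) ((λ.λ.1) (λ.λ.0 1))) (0 0)

Answer: NO — after 2 steps the term is λ.(λ.λ.2 (λ.0) ((λ.λ.1) (λ.λ.0 1))) (0 0), not yet normal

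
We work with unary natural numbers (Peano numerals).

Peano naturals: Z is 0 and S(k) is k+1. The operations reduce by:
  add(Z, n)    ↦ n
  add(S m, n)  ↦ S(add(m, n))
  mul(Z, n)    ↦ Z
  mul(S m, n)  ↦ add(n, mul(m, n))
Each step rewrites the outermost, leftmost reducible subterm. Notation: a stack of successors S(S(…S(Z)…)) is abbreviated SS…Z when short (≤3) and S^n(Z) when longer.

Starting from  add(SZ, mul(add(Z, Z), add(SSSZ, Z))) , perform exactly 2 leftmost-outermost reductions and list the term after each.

  start: add(SZ, mul(add(Z, Z), add(SSSZ, Z)))
  step 1: S(add(Z, mul(add(Z, Z), add(SSSZ, Z))))
  step 2: S(mul(add(Z, Z), add(SSSZ, Z)))

Answer: after 2 steps: S(mul(add(Z, Z), add(SSSZ, Z)))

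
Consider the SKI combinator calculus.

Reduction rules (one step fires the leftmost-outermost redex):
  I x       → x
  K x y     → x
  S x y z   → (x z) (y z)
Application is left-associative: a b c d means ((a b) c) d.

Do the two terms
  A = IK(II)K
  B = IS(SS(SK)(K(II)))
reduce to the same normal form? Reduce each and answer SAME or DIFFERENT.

Term A:
  start: IK(II)K
  step 1: K(II)K
  step 2: II
  step 3: I

Term B:
  start: IS(SS(SK)(K(II)))
  step 1: S(SS(SK)(K(II)))
  step 2: S(S(K(II))(SK(K(II))))
  step 3: S(S(KI)(SK(K(II))))
  step 4: S(S(KI)(SK(KI)))

Answer: DIFFERENT — A ⇓ I, B ⇓ S(S(KI)(SK(KI)))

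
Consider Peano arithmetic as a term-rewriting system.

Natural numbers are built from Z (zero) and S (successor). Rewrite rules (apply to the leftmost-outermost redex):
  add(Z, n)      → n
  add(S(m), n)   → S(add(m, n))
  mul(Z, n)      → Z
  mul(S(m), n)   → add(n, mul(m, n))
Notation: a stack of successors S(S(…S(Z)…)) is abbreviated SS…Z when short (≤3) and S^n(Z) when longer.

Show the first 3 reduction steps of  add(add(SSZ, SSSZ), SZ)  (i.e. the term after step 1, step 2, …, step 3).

Answer: after 3 steps: S(add(S(add(Z, SSSZ)), SZ))

Reduction:
  start: add(add(SSZ, SSSZ), SZ)
  →1  add(S(add(SZ, SSSZ)), SZ)
  →2  S(add(add(SZ, SSSZ), SZ))
  →3  S(add(S(add(Z, SSSZ)), SZ))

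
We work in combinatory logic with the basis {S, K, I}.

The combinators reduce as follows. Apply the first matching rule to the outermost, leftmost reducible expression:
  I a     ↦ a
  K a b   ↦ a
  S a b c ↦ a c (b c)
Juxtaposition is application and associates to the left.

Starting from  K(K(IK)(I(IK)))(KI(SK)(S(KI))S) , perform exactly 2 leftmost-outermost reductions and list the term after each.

  start: K(K(IK)(I(IK)))(KI(SK)(S(KI))S)
  [1] K(IK)(I(IK))
  [2] IK

Answer: after 2 steps: IK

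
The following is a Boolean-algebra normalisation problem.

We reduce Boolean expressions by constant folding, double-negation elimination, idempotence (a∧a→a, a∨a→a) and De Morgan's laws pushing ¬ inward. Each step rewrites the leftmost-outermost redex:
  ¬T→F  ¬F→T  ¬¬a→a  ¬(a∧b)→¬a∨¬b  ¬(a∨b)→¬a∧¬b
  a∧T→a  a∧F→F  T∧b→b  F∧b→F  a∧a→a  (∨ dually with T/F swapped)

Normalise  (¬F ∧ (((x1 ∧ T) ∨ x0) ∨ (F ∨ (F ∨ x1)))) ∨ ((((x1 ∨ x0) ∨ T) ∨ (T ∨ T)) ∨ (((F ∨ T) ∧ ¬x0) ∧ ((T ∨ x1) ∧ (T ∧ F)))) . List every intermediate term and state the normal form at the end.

Answer: normal form = T  (in 9 steps)

Reduction:
  start: (¬F ∧ (((x1 ∧ T) ∨ x0) ∨ (F ∨ (F ∨ x1)))) ∨ ((((x1 ∨ x0) ∨ T) ∨ (T ∨ T)) ∨ (((F ∨ T) ∧ ¬x0) ∧ ((T ∨ x1) ∧ (T ∧ F))))
  →1  (T ∧ (((x1 ∧ T) ∨ x0) ∨ (F ∨ (F ∨ x1)))) ∨ ((((x1 ∨ x0) ∨ T) ∨ (T ∨ T)) ∨ (((F ∨ T) ∧ ¬x0) ∧ ((T ∨ x1) ∧ (T ∧ F))))
  →2  (((x1 ∧ T) ∨ x0) ∨ (F ∨ (F ∨ x1))) ∨ ((((x1 ∨ x0) ∨ T) ∨ (T ∨ T)) ∨ (((F ∨ T) ∧ ¬x0) ∧ ((T ∨ x1) ∧ (T ∧ F))))
  →3  ((x1 ∨ x0) ∨ (F ∨ (F ∨ x1))) ∨ ((((x1 ∨ x0) ∨ T) ∨ (T ∨ T)) ∨ (((F ∨ T) ∧ ¬x0) ∧ ((T ∨ x1) ∧ (T ∧ F))))
  →4  ((x1 ∨ x0) ∨ (F ∨ x1)) ∨ ((((x1 ∨ x0) ∨ T) ∨ (T ∨ T)) ∨ (((F ∨ T) ∧ ¬x0) ∧ ((T ∨ x1) ∧ (T ∧ F))))
  →5  ((x1 ∨ x0) ∨ x1) ∨ ((((x1 ∨ x0) ∨ T) ∨ (T ∨ T)) ∨ (((F ∨ T) ∧ ¬x0) ∧ ((T ∨ x1) ∧ (T ∧ F))))
  →6  ((x1 ∨ x0) ∨ x1) ∨ ((T ∨ (T ∨ T)) ∨ (((F ∨ T) ∧ ¬x0) ∧ ((T ∨ x1) ∧ (T ∧ F))))
  →7  ((x1 ∨ x0) ∨ x1) ∨ (T ∨ (((F ∨ T) ∧ ¬x0) ∧ ((T ∨ x1) ∧ (T ∧ F))))
  →8  ((x1 ∨ x0) ∨ x1) ∨ T
  →9  T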